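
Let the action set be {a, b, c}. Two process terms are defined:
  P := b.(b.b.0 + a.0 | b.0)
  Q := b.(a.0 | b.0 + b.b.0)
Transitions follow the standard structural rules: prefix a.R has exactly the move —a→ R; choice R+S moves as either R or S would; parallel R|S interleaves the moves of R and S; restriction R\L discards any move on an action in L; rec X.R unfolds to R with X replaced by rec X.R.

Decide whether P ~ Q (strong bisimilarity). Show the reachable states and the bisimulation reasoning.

LTS(P): 7 reachable states
  p0 = b.(b.b.0 + a.0 | b.0) → —b→ p1
  p1 = b.b.0 + a.0 | b.0 → —a→ p2, —b→ p3, —b→ p4
  p2 = 0 | b.0 → —b→ p5
  p3 = a.0 | 0 → —a→ p5
  p4 = b.0 → —b→ p6
  p5 = 0 | 0 → stopped
  p6 = 0 → stopped
LTS(Q): 7 reachable states
  q0 = b.(a.0 | b.0 + b.b.0) → —b→ q1
  q1 = a.0 | b.0 + b.b.0 → —a→ q2, —b→ q3, —b→ q4
  q2 = 0 | b.0 → —b→ q5
  q3 = a.0 | 0 → —a→ q5
  q4 = b.0 → —b→ q6
  q5 = 0 | 0 → stopped
  q6 = 0 → stopped
Bisimilarity quotient blocks:
  B0 = {p0, q0}
  B1 = {p1, q1}
  B2 = {p2, p4, q2, q4}
  B3 = {p5, p6, q5, q6}
  B4 = {p3, q3}
p0 ∈ B0, q0 ∈ B0 → same block

P ~ Q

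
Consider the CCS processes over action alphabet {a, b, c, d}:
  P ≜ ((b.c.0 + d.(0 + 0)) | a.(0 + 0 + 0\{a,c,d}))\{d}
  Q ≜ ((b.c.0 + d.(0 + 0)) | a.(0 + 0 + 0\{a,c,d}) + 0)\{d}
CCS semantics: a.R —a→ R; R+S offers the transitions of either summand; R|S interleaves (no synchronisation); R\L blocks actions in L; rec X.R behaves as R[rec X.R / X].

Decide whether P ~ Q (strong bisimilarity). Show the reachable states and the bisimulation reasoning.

LTS(P): 6 reachable states
  s0 = ((b.c.0 + d.(0 + 0)) | a.(0 + 0 + 0\{a,c,d}))\{d} → —a→ s1, —b→ s2
  s1 = ((b.c.0 + d.(0 + 0)) | (0 + 0 + 0\{a,c,d}))\{d} → —b→ s3
  s2 = (c.0 | a.(0 + 0 + 0\{a,c,d}))\{d} → —a→ s3, —c→ s4
  s3 = (c.0 | (0 + 0 + 0\{a,c,d}))\{d} → —c→ s5
  s4 = (0 | a.(0 + 0 + 0\{a,c,d}))\{d} → —a→ s5
  s5 = (0 | (0 + 0 + 0\{a,c,d}))\{d} → stopped
LTS(Q): 6 reachable states
  t0 = ((b.c.0 + d.(0 + 0)) | a.(0 + 0 + 0\{a,c,d}) + 0)\{d} → —a→ t1, —b→ t2
  t1 = ((b.c.0 + d.(0 + 0)) | (0 + 0 + 0\{a,c,d}))\{d} → —b→ t3
  t2 = (c.0 | a.(0 + 0 + 0\{a,c,d}))\{d} → —a→ t3, —c→ t4
  t3 = (c.0 | (0 + 0 + 0\{a,c,d}))\{d} → —c→ t5
  t4 = (0 | a.(0 + 0 + 0\{a,c,d}))\{d} → —a→ t5
  t5 = (0 | (0 + 0 + 0\{a,c,d}))\{d} → stopped
Coarsest stable partition (strong bisimilarity classes):
  B0 = {s0, t0}
  B1 = {s1, t1}
  B2 = {s3, t3}
  B3 = {s5, t5}
  B4 = {s2, t2}
  B5 = {s4, t4}
s0 ∈ B0, t0 ∈ B0 → same block

YES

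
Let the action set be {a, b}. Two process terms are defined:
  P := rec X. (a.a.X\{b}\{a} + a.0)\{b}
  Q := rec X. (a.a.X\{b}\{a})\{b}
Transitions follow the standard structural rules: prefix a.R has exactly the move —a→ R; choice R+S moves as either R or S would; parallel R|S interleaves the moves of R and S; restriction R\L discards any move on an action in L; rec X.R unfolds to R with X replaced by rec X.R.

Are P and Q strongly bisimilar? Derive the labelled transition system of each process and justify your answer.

P's transition system — 4 states:
  u0 = rec X. (a.a.X\{b}\{a} + a.0)\{b} ⊢ =a=> u1, =a=> u2
  u1 = (a.(rec X. (a.a.X\{b}\{a} + a.0)\{b})\{b}\{a})\{b} ⊢ =a=> u3
  u2 = 0\{b} ⊢ ∅
  u3 = (rec X. (a.a.X\{b}\{a} + a.0)\{b})\{b}\{a}\{b} ⊢ ∅
Q's transition system — 3 states:
  v0 = rec X. (a.a.X\{b}\{a})\{b} ⊢ =a=> v1
  v1 = (a.(rec X. (a.a.X\{b}\{a})\{b})\{b}\{a})\{b} ⊢ =a=> v2
  v2 = (rec X. (a.a.X\{b}\{a})\{b})\{b}\{a}\{b} ⊢ ∅
Bisimilarity quotient blocks:
  B0 = {u0}
  B1 = {u1, v1}
  B2 = {u2, u3, v2}
  B3 = {v0}
u0 ∈ B0, v0 ∈ B3 → different blocks

P ≁ Q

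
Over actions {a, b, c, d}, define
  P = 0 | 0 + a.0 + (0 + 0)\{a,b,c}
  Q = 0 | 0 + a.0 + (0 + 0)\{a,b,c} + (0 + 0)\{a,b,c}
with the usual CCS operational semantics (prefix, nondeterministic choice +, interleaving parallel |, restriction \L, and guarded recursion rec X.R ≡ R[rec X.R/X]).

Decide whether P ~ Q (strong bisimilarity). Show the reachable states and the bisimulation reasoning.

YES

P's transition system — 2 states:
  p0 = 0 | 0 + a.0 + (0 + 0)\{a,b,c} | -a-> p1
  p1 = 0 | stopped
Q's transition system — 2 states:
  q0 = 0 | 0 + a.0 + (0 + 0)\{a,b,c} + (0 + 0)\{a,b,c} | -a-> q1
  q1 = 0 | stopped
Coarsest stable partition (strong bisimilarity classes):
  B0 = {p0, q0}
  B1 = {p1, q1}
p0 ∈ B0, q0 ∈ B0 → same block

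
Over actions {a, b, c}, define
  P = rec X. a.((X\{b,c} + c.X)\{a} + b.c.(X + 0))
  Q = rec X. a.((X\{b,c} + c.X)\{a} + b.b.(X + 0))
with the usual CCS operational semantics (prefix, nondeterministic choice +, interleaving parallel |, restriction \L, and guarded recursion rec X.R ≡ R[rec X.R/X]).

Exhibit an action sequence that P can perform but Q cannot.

abc

Reachable graph of P (5 states):
  m0 = rec X. a.((X\{b,c} + c.X)\{a} + b.c.(X + 0)) | =a=> m1
  m1 = ((rec X. a.((X\{b,c} + c.X)\{a} + b.c.(X + 0)))\{b,c} + c.(rec X. a.((X\{b,c} + c.X)\{a} + b.c.(X + 0))))\{a} + b.c.((rec X. a.((X\{b,c} + c.X)\{a} + b.c.(X + 0))) + 0) | =b=> m2, =c=> m3
  m2 = c.((rec X. a.((X\{b,c} + c.X)\{a} + b.c.(X + 0))) + 0) | =c=> m4
  m3 = (rec X. a.((X\{b,c} + c.X)\{a} + b.c.(X + 0)))\{a} | stopped
  m4 = (rec X. a.((X\{b,c} + c.X)\{a} + b.c.(X + 0))) + 0 | =a=> m1
Reachable graph of Q (5 states):
  n0 = rec X. a.((X\{b,c} + c.X)\{a} + b.b.(X + 0)) | =a=> n1
  n1 = ((rec X. a.((X\{b,c} + c.X)\{a} + b.b.(X + 0)))\{b,c} + c.(rec X. a.((X\{b,c} + c.X)\{a} + b.b.(X + 0))))\{a} + b.b.((rec X. a.((X\{b,c} + c.X)\{a} + b.b.(X + 0))) + 0) | =b=> n2, =c=> n3
  n2 = b.((rec X. a.((X\{b,c} + c.X)\{a} + b.b.(X + 0))) + 0) | =b=> n4
  n3 = (rec X. a.((X\{b,c} + c.X)\{a} + b.b.(X + 0)))\{a} | stopped
  n4 = (rec X. a.((X\{b,c} + c.X)\{a} + b.b.(X + 0))) + 0 | =a=> n1
Trace ⟨abc⟩ through P, begin at {m0}:
  after a @ step 1: {m1}
  after b @ step 2: {m2}
  after c @ step 3: {m4}
  — P admits the full trace.
Trace ⟨abc⟩ through Q, begin at {n0}:
  after a @ step 1: {n1}
  after b @ step 2: {n2}
  after c @ step 3: no successor for Q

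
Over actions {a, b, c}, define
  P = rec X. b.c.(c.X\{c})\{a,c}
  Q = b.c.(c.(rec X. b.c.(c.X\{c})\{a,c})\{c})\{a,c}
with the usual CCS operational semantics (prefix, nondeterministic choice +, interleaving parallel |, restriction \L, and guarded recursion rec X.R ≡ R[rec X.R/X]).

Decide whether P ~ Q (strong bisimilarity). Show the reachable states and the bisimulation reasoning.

LTS(P): 3 reachable states
  s0 = rec X. b.c.(c.X\{c})\{a,c} has moves --b--▸ s1
  s1 = c.(c.(rec X. b.c.(c.X\{c})\{a,c})\{c})\{a,c} has moves --c--▸ s2
  s2 = (c.(rec X. b.c.(c.X\{c})\{a,c})\{c})\{a,c} has moves stopped
LTS(Q): 3 reachable states
  t0 = b.c.(c.(rec X. b.c.(c.X\{c})\{a,c})\{c})\{a,c} has moves --b--▸ t1
  t1 = c.(c.(rec X. b.c.(c.X\{c})\{a,c})\{c})\{a,c} has moves --c--▸ t2
  t2 = (c.(rec X. b.c.(c.X\{c})\{a,c})\{c})\{a,c} has moves stopped
Bisimilarity quotient blocks:
  B0 = {s0, t0}
  B1 = {s1, t1}
  B2 = {s2, t2}
s0 ∈ B0, t0 ∈ B0 → same block

bisimilar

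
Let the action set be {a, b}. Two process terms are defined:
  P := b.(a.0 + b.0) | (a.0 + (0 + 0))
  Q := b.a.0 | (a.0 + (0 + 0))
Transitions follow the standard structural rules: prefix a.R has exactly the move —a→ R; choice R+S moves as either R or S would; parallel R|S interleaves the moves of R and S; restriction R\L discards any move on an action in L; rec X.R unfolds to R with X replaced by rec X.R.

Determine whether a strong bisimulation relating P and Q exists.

P ≁ Q

LTS(P): 6 reachable states
  p0 = b.(a.0 + b.0) | (a.0 + (0 + 0)) | =a=> p1, =b=> p2
  p1 = b.(a.0 + b.0) | 0 | =b=> p3
  p2 = (a.0 + b.0) | (a.0 + (0 + 0)) | =a=> p3, =a=> p4, =b=> p4
  p3 = (a.0 + b.0) | 0 | =a=> p5, =b=> p5
  p4 = 0 | (a.0 + (0 + 0)) | =a=> p5
  p5 = 0 | 0 | ·
LTS(Q): 6 reachable states
  q0 = b.a.0 | (a.0 + (0 + 0)) | =a=> q1, =b=> q2
  q1 = b.a.0 | 0 | =b=> q3
  q2 = a.0 | (a.0 + (0 + 0)) | =a=> q3, =a=> q4
  q3 = a.0 | 0 | =a=> q5
  q4 = 0 | (a.0 + (0 + 0)) | =a=> q5
  q5 = 0 | 0 | ·
Coarsest stable partition (strong bisimilarity classes):
  B0 = {p0}
  B1 = {p2}
  B2 = {p3}
  B3 = {p5, q5}
  B4 = {p4, q3, q4}
  B5 = {p1}
  B6 = {q0}
  B7 = {q1}
  B8 = {q2}
p0 ∈ B0, q0 ∈ B6 → different blocks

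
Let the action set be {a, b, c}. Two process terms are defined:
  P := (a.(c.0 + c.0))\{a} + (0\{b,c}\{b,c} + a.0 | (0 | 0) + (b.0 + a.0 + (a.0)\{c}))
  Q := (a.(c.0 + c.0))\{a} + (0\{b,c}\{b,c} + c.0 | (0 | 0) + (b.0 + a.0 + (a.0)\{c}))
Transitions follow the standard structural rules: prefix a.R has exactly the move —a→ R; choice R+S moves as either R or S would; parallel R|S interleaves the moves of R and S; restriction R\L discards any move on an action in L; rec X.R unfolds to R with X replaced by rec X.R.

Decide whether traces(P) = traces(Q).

traces(P) ≠ traces(Q) — witness ⟨c⟩

P's transition system — 4 states:
  p0 = (a.(c.0 + c.0))\{a} + (0\{b,c}\{b,c} + a.0 | (0 | 0) + (b.0 + a.0 + (a.0)\{c})) | ··a··> p1, ··a··> p2, ··a··> p3, ··b··> p1
  p1 = 0 | stopped
  p2 = 0 | (0 | 0) | stopped
  p3 = 0\{c} | stopped
Q's transition system — 4 states:
  q0 = (a.(c.0 + c.0))\{a} + (0\{b,c}\{b,c} + c.0 | (0 | 0) + (b.0 + a.0 + (a.0)\{c})) | ··a··> q1, ··a··> q2, ··b··> q1, ··c··> q3
  q1 = 0 | stopped
  q2 = 0\{c} | stopped
  q3 = 0 | (0 | 0) | stopped
Executing c from Q (initial set {q0}):
  [1] c ⇒ {q3}
  ✓ Q
Executing c from P (initial set {p0}):
  [1] c ⇒ ∅ (P stuck)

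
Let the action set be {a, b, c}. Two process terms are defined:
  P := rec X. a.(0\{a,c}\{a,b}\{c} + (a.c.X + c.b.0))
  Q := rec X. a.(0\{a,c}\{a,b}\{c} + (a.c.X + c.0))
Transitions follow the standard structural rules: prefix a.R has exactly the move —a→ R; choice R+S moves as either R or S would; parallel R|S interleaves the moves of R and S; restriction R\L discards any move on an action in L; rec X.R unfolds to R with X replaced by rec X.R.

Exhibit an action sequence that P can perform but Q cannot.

acb

P's transition system — 5 states:
  m0 = rec X. a.(0\{a,c}\{a,b}\{c} + (a.c.X + c.b.0)) :: -a-> m1
  m1 = 0\{a,c}\{a,b}\{c} + (a.c.(rec X. a.(0\{a,c}\{a,b}\{c} + (a.c.X + c.b.0))) + c.b.0) :: -a-> m2, -c-> m3
  m2 = c.(rec X. a.(0\{a,c}\{a,b}\{c} + (a.c.X + c.b.0))) :: -c-> m0
  m3 = b.0 :: -b-> m4
  m4 = 0 :: ∅
Q's transition system — 4 states:
  n0 = rec X. a.(0\{a,c}\{a,b}\{c} + (a.c.X + c.0)) :: -a-> n1
  n1 = 0\{a,c}\{a,b}\{c} + (a.c.(rec X. a.(0\{a,c}\{a,b}\{c} + (a.c.X + c.0))) + c.0) :: -a-> n2, -c-> n3
  n2 = c.(rec X. a.(0\{a,c}\{a,b}\{c} + (a.c.X + c.0))) :: -c-> n0
  n3 = 0 :: ∅
Trace ⟨acb⟩ through P, begin at {m0}:
  step 1 (a): {m1}
  step 2 (c): {m3}
  step 3 (b): {m4}
  ✓ P
Trace ⟨acb⟩ through Q, begin at {n0}:
  step 1 (a): {n1}
  step 2 (c): {n3}
  step 3 (b): no successor for Q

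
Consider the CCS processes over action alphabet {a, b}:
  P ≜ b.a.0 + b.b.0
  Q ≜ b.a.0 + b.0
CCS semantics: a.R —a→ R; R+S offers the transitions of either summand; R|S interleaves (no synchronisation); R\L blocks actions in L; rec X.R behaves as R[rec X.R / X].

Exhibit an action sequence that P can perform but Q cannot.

Reachable graph of P (4 states):
  s0 = b.a.0 + b.b.0 has moves -b-> s1, -b-> s2
  s1 = a.0 has moves -a-> s3
  s2 = b.0 has moves -b-> s3
  s3 = 0 has moves ∅
Reachable graph of Q (3 states):
  t0 = b.a.0 + b.0 has moves -b-> t1, -b-> t2
  t1 = 0 has moves ∅
  t2 = a.0 has moves -a-> t1
Executing bb from P (initial set {s0}):
  step 1 (b): {s1, s2}
  step 2 (b): {s3}
  ✓ P
Executing bb from Q (initial set {t0}):
  step 1 (b): {t1, t2}
  step 2 (b): no successor for Q

bb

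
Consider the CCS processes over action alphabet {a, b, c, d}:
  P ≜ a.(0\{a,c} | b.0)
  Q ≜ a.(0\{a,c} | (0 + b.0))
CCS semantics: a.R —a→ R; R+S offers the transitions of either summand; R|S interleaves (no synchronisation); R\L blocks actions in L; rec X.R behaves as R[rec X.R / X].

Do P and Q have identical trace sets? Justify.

traces(P) = traces(Q)

P's transition system — 3 states:
  s0 = a.(0\{a,c} | b.0) has moves -a-> s1
  s1 = 0\{a,c} | b.0 has moves -b-> s2
  s2 = 0\{a,c} | 0 has moves ∅
Q's transition system — 3 states:
  t0 = a.(0\{a,c} | (0 + b.0)) has moves -a-> t1
  t1 = 0\{a,c} | (0 + b.0) has moves -b-> t2
  t2 = 0\{a,c} | 0 has moves ∅
Partition-refinement fixed point:
  B0 = {s0, t0}
  B1 = {s1, t1}
  B2 = {s2, t2}
s0 ∈ B0, t0 ∈ B0 → same block
Bisimilar ⇒ trace-equivalent.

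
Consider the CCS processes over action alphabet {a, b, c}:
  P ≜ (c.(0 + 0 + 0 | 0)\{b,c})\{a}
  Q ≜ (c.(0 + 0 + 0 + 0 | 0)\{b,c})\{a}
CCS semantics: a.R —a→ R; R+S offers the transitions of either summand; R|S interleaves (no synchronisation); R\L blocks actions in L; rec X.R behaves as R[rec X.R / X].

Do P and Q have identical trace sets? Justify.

Reachable graph of P (2 states):
  m0 = (c.(0 + 0 + 0 | 0)\{b,c})\{a} → -c-> m1
  m1 = (0 + 0 + 0 | 0)\{b,c}\{a} → ·
Reachable graph of Q (2 states):
  n0 = (c.(0 + 0 + 0 + 0 | 0)\{b,c})\{a} → -c-> n1
  n1 = (0 + 0 + 0 + 0 | 0)\{b,c}\{a} → ·
Coarsest stable partition (strong bisimilarity classes):
  B0 = {m0, n0}
  B1 = {m1, n1}
m0 ∈ B0, n0 ∈ B0 → same block
Bisimilar ⇒ trace-equivalent.

YES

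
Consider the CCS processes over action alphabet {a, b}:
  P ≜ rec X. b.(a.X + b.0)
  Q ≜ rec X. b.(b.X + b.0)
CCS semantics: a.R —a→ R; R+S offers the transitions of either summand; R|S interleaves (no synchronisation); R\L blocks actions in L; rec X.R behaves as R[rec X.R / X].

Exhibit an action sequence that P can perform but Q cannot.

ba

LTS(P): 3 reachable states
  m0 = rec X. b.(a.X + b.0) ⊢ =b=> m1
  m1 = a.(rec X. b.(a.X + b.0)) + b.0 ⊢ =a=> m0, =b=> m2
  m2 = 0 ⊢ ∅
LTS(Q): 3 reachable states
  n0 = rec X. b.(b.X + b.0) ⊢ =b=> n1
  n1 = b.(rec X. b.(b.X + b.0)) + b.0 ⊢ =b=> n0, =b=> n2
  n2 = 0 ⊢ ∅
Trace ⟨ba⟩ through P, begin at {m0}:
  [1] b ⇒ {m1}
  [2] a ⇒ {m0}
  ✓ P
Trace ⟨ba⟩ through Q, begin at {n0}:
  [1] b ⇒ {n1}
  [2] a ⇒ no successor for Q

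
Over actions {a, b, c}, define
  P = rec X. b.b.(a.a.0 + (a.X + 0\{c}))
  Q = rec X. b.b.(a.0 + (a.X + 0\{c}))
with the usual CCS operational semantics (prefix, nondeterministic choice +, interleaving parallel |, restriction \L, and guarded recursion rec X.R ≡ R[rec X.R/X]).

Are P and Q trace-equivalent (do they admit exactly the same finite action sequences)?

trace-distinct — witness ⟨bbaa⟩

Reachable graph of P (5 states):
  m0 = rec X. b.b.(a.a.0 + (a.X + 0\{c})) has moves --b--▸ m1
  m1 = b.(a.a.0 + (a.(rec X. b.b.(a.a.0 + (a.X + 0\{c}))) + 0\{c})) has moves --b--▸ m2
  m2 = a.a.0 + (a.(rec X. b.b.(a.a.0 + (a.X + 0\{c}))) + 0\{c}) has moves --a--▸ m0, --a--▸ m3
  m3 = a.0 has moves --a--▸ m4
  m4 = 0 has moves stopped
Reachable graph of Q (4 states):
  n0 = rec X. b.b.(a.0 + (a.X + 0\{c})) has moves --b--▸ n1
  n1 = b.(a.0 + (a.(rec X. b.b.(a.0 + (a.X + 0\{c}))) + 0\{c})) has moves --b--▸ n2
  n2 = a.0 + (a.(rec X. b.b.(a.0 + (a.X + 0\{c}))) + 0\{c}) has moves --a--▸ n0, --a--▸ n3
  n3 = 0 has moves stopped
Run σ = ⟨bbaa⟩ on P: start {m0}
  step 1 (b): {m1}
  step 2 (b): {m2}
  step 3 (a): {m0, m3}
  step 4 (a): {m4}
  P completes σ.
Run σ = ⟨bbaa⟩ on Q: start {n0}
  step 1 (b): {n1}
  step 2 (b): {n2}
  step 3 (a): {n0, n3}
  step 4 (a): ∅ (Q stuck)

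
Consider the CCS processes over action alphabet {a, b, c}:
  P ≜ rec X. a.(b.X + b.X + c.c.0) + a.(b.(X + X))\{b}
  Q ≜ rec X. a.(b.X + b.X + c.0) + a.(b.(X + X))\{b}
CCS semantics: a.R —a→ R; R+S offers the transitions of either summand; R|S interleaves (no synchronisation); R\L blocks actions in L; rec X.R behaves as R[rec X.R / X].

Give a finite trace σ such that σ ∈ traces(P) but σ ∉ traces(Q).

Reachable graph of P (5 states):
  p0 = rec X. a.(b.X + b.X + c.c.0) + a.(b.(X + X))\{b} ⊢ —a→ p1, —a→ p2
  p1 = (b.((rec X. a.(b.X + b.X + c.c.0) + a.(b.(X + X))\{b}) + (rec X. a.(b.X + b.X + c.c.0) + a.(b.(X + X))\{b})))\{b} ⊢ stopped
  p2 = b.(rec X. a.(b.X + b.X + c.c.0) + a.(b.(X + X))\{b}) + b.(rec X. a.(b.X + b.X + c.c.0) + a.(b.(X + X))\{b}) + c.c.0 ⊢ —b→ p0, —c→ p3
  p3 = c.0 ⊢ —c→ p4
  p4 = 0 ⊢ stopped
Reachable graph of Q (4 states):
  q0 = rec X. a.(b.X + b.X + c.0) + a.(b.(X + X))\{b} ⊢ —a→ q1, —a→ q2
  q1 = (b.((rec X. a.(b.X + b.X + c.0) + a.(b.(X + X))\{b}) + (rec X. a.(b.X + b.X + c.0) + a.(b.(X + X))\{b})))\{b} ⊢ stopped
  q2 = b.(rec X. a.(b.X + b.X + c.0) + a.(b.(X + X))\{b}) + b.(rec X. a.(b.X + b.X + c.0) + a.(b.(X + X))\{b}) + c.0 ⊢ —b→ q0, —c→ q3
  q3 = 0 ⊢ stopped
Executing acc from P (initial set {p0}):
  after a @ step 1: {p1, p2}
  after c @ step 2: {p3}
  after c @ step 3: {p4}
  ✓ P
Executing acc from Q (initial set {q0}):
  after a @ step 1: {q1, q2}
  after c @ step 2: {q3}
  after c @ step 3: no successor for Q

acc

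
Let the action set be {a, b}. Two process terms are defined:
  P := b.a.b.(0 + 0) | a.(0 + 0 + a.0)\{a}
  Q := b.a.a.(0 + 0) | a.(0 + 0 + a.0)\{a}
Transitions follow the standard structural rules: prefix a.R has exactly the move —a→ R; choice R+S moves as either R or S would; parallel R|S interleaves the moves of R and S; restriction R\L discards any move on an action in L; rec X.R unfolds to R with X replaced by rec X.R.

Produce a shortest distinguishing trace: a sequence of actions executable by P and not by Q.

bab

P's transition system — 8 states:
  p0 = b.a.b.(0 + 0) | a.(0 + 0 + a.0)\{a} has moves ··a··> p1, ··b··> p2
  p1 = b.a.b.(0 + 0) | (0 + 0 + a.0)\{a} has moves ··b··> p3
  p2 = a.b.(0 + 0) | a.(0 + 0 + a.0)\{a} has moves ··a··> p3, ··a··> p4
  p3 = a.b.(0 + 0) | (0 + 0 + a.0)\{a} has moves ··a··> p5
  p4 = b.(0 + 0) | a.(0 + 0 + a.0)\{a} has moves ··a··> p5, ··b··> p6
  p5 = b.(0 + 0) | (0 + 0 + a.0)\{a} has moves ··b··> p7
  p6 = (0 + 0) | a.(0 + 0 + a.0)\{a} has moves ··a··> p7
  p7 = (0 + 0) | (0 + 0 + a.0)\{a} has moves stopped
Q's transition system — 8 states:
  q0 = b.a.a.(0 + 0) | a.(0 + 0 + a.0)\{a} has moves ··a··> q1, ··b··> q2
  q1 = b.a.a.(0 + 0) | (0 + 0 + a.0)\{a} has moves ··b··> q3
  q2 = a.a.(0 + 0) | a.(0 + 0 + a.0)\{a} has moves ··a··> q3, ··a··> q4
  q3 = a.a.(0 + 0) | (0 + 0 + a.0)\{a} has moves ··a··> q5
  q4 = a.(0 + 0) | a.(0 + 0 + a.0)\{a} has moves ··a··> q5, ··a··> q6
  q5 = a.(0 + 0) | (0 + 0 + a.0)\{a} has moves ··a··> q7
  q6 = (0 + 0) | a.(0 + 0 + a.0)\{a} has moves ··a··> q7
  q7 = (0 + 0) | (0 + 0 + a.0)\{a} has moves stopped
Trace ⟨bab⟩ through P, begin at {p0}:
  [1] b ⇒ {p2}
  [2] a ⇒ {p3, p4}
  [3] b ⇒ {p6}
  P completes σ.
Trace ⟨bab⟩ through Q, begin at {q0}:
  [1] b ⇒ {q2}
  [2] a ⇒ {q3, q4}
  [3] b ⇒ no successor for Q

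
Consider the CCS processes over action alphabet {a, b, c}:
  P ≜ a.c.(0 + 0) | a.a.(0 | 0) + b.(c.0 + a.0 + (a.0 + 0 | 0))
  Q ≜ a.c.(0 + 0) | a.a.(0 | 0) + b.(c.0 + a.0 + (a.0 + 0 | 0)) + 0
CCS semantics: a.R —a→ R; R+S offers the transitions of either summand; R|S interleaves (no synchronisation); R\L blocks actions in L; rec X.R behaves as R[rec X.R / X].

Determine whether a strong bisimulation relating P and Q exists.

LTS(P): 11 reachable states
  p0 = a.c.(0 + 0) | a.a.(0 | 0) + b.(c.0 + a.0 + (a.0 + 0 | 0)) → ··a··> p1, ··a··> p2, ··b··> p3
  p1 = a.c.(0 + 0) | a.(0 | 0) → ··a··> p4, ··a··> p5
  p2 = c.(0 + 0) | a.a.(0 | 0) → ··a··> p5, ··c··> p6
  p3 = c.0 + a.0 + (a.0 + 0 | 0) → ··a··> p7, ··c··> p7
  p4 = a.c.(0 + 0) | (0 | 0) → ··a··> p8
  p5 = c.(0 + 0) | a.(0 | 0) → ··a··> p8, ··c··> p9
  p6 = (0 + 0) | a.a.(0 | 0) → ··a··> p9
  p7 = 0 → stopped
  p8 = c.(0 + 0) | (0 | 0) → ··c··> p10
  p9 = (0 + 0) | a.(0 | 0) → ··a··> p10
  p10 = (0 + 0) | (0 | 0) → stopped
LTS(Q): 11 reachable states
  q0 = a.c.(0 + 0) | a.a.(0 | 0) + b.(c.0 + a.0 + (a.0 + 0 | 0)) + 0 → ··a··> q1, ··a··> q2, ··b··> q3
  q1 = a.c.(0 + 0) | a.(0 | 0) → ··a··> q4, ··a··> q5
  q2 = c.(0 + 0) | a.a.(0 | 0) → ··a··> q5, ··c··> q6
  q3 = c.0 + a.0 + (a.0 + 0 | 0) → ··a··> q7, ··c··> q7
  q4 = a.c.(0 + 0) | (0 | 0) → ··a··> q8
  q5 = c.(0 + 0) | a.(0 | 0) → ··a··> q8, ··c··> q9
  q6 = (0 + 0) | a.a.(0 | 0) → ··a··> q9
  q7 = 0 → stopped
  q8 = c.(0 + 0) | (0 | 0) → ··c··> q10
  q9 = (0 + 0) | a.(0 | 0) → ··a··> q10
  q10 = (0 + 0) | (0 | 0) → stopped
Bisimilarity quotient blocks:
  B0 = {p0, q0}
  B1 = {p3, q3}
  B2 = {p10, p7, q10, q7}
  B3 = {p1, q1}
  B4 = {p4, q4}
  B5 = {p8, q8}
  B6 = {p5, q5}
  B7 = {p9, q9}
  B8 = {p2, q2}
  B9 = {p6, q6}
p0 ∈ B0, q0 ∈ B0 → same block

YES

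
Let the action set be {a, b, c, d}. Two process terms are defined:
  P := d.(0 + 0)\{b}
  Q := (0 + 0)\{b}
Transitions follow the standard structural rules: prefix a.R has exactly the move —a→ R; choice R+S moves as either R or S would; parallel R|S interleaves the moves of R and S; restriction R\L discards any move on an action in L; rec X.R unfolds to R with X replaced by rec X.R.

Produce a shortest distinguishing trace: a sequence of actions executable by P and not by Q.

P's transition system — 2 states:
  s0 = d.(0 + 0)\{b} → ··d··> s1
  s1 = (0 + 0)\{b} → (no moves)
Q's transition system — 1 states:
  t0 = (0 + 0)\{b} → (no moves)
Run σ = ⟨d⟩ on P: start {s0}
  [1] d ⇒ {s1}
  — P admits the full trace.
Run σ = ⟨d⟩ on Q: start {t0}
  [1] d ⇒ ∅  — Q cannot continue

d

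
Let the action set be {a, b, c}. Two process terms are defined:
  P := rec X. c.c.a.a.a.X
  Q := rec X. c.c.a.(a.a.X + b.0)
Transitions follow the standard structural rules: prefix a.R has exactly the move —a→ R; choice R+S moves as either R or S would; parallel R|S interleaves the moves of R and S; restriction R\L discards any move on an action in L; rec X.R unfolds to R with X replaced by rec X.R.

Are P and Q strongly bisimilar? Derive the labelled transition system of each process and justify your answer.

not bisimilar

LTS(P): 5 reachable states
  p0 = rec X. c.c.a.a.a.X has moves --c--▸ p1
  p1 = c.a.a.a.(rec X. c.c.a.a.a.X) has moves --c--▸ p2
  p2 = a.a.a.(rec X. c.c.a.a.a.X) has moves --a--▸ p3
  p3 = a.a.(rec X. c.c.a.a.a.X) has moves --a--▸ p4
  p4 = a.(rec X. c.c.a.a.a.X) has moves --a--▸ p0
LTS(Q): 6 reachable states
  q0 = rec X. c.c.a.(a.a.X + b.0) has moves --c--▸ q1
  q1 = c.a.(a.a.(rec X. c.c.a.(a.a.X + b.0)) + b.0) has moves --c--▸ q2
  q2 = a.(a.a.(rec X. c.c.a.(a.a.X + b.0)) + b.0) has moves --a--▸ q3
  q3 = a.a.(rec X. c.c.a.(a.a.X + b.0)) + b.0 has moves --a--▸ q4, --b--▸ q5
  q4 = a.(rec X. c.c.a.(a.a.X + b.0)) has moves --a--▸ q0
  q5 = 0 has moves (no moves)
Bisimilarity quotient blocks:
  B0 = {p0}
  B1 = {p1}
  B2 = {p2}
  B3 = {p3}
  B4 = {p4}
  B5 = {q0}
  B6 = {q1}
  B7 = {q2}
  B8 = {q3}
  B9 = {q5}
  B10 = {q4}
p0 ∈ B0, q0 ∈ B5 → different blocks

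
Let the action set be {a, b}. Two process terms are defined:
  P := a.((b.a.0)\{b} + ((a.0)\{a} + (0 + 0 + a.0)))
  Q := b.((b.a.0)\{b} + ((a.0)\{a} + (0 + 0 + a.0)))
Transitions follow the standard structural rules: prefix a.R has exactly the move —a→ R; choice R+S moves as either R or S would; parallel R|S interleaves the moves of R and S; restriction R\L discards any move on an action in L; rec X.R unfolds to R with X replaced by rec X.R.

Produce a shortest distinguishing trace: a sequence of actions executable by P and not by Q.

a

P's transition system — 3 states:
  s0 = a.((b.a.0)\{b} + ((a.0)\{a} + (0 + 0 + a.0))) → =a=> s1
  s1 = (b.a.0)\{b} + ((a.0)\{a} + (0 + 0 + a.0)) → =a=> s2
  s2 = 0 → deadlocked
Q's transition system — 3 states:
  t0 = b.((b.a.0)\{b} + ((a.0)\{a} + (0 + 0 + a.0))) → =b=> t1
  t1 = (b.a.0)\{b} + ((a.0)\{a} + (0 + 0 + a.0)) → =a=> t2
  t2 = 0 → deadlocked
Trace ⟨a⟩ through P, begin at {s0}:
  step 1 (a): {s1}
  ✓ P
Trace ⟨a⟩ through Q, begin at {t0}:
  step 1 (a): no successor for Q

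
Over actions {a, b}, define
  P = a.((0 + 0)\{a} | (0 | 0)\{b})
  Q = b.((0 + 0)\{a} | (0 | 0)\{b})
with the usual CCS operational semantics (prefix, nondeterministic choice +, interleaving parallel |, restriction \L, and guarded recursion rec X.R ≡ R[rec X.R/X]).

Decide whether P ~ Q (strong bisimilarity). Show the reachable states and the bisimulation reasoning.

P's transition system — 2 states:
  u0 = a.((0 + 0)\{a} | (0 | 0)\{b}) ⊢ =a=> u1
  u1 = (0 + 0)\{a} | (0 | 0)\{b} ⊢ ∅
Q's transition system — 2 states:
  v0 = b.((0 + 0)\{a} | (0 | 0)\{b}) ⊢ =b=> v1
  v1 = (0 + 0)\{a} | (0 | 0)\{b} ⊢ ∅
Partition-refinement fixed point:
  B0 = {u0}
  B1 = {u1, v1}
  B2 = {v0}
u0 ∈ B0, v0 ∈ B2 → different blocks

P ≁ Q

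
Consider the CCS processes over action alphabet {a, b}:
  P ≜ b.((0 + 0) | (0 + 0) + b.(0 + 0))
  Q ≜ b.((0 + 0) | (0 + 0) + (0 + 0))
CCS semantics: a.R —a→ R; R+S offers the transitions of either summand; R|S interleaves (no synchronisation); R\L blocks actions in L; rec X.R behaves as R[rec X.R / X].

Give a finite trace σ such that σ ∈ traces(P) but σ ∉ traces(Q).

Reachable graph of P (3 states):
  p0 = b.((0 + 0) | (0 + 0) + b.(0 + 0)) | --b--▸ p1
  p1 = (0 + 0) | (0 + 0) + b.(0 + 0) | --b--▸ p2
  p2 = 0 + 0 | stopped
Reachable graph of Q (2 states):
  q0 = b.((0 + 0) | (0 + 0) + (0 + 0)) | --b--▸ q1
  q1 = (0 + 0) | (0 + 0) + (0 + 0) | stopped
Trace ⟨bb⟩ through P, begin at {p0}:
  step 1 (b): {p1}
  step 2 (b): {p2}
  P completes σ.
Trace ⟨bb⟩ through Q, begin at {q0}:
  step 1 (b): {q1}
  step 2 (b): no successor for Q

bb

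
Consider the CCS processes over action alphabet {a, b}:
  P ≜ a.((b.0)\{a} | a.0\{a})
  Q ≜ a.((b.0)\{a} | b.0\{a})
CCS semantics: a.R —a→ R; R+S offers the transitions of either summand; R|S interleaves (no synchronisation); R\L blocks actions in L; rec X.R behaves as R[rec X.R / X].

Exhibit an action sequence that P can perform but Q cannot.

aa

P's transition system — 5 states:
  u0 = a.((b.0)\{a} | a.0\{a}) has moves -a-> u1
  u1 = (b.0)\{a} | a.0\{a} has moves -a-> u2, -b-> u3
  u2 = (b.0)\{a} | 0\{a} has moves -b-> u4
  u3 = 0\{a} | a.0\{a} has moves -a-> u4
  u4 = 0\{a} | 0\{a} has moves ·
Q's transition system — 5 states:
  v0 = a.((b.0)\{a} | b.0\{a}) has moves -a-> v1
  v1 = (b.0)\{a} | b.0\{a} has moves -b-> v2, -b-> v3
  v2 = (b.0)\{a} | 0\{a} has moves -b-> v4
  v3 = 0\{a} | b.0\{a} has moves -b-> v4
  v4 = 0\{a} | 0\{a} has moves ·
Trace ⟨aa⟩ through P, begin at {u0}:
  after a @ step 1: {u1}
  after a @ step 2: {u2}
  ✓ P
Trace ⟨aa⟩ through Q, begin at {v0}:
  after a @ step 1: {v1}
  after a @ step 2: no successor for Q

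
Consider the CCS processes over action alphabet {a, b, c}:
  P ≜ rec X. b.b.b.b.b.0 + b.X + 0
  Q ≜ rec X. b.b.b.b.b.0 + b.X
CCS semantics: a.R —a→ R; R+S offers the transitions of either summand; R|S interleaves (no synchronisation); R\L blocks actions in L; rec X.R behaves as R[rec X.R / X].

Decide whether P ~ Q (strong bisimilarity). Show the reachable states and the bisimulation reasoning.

P's transition system — 6 states:
  m0 = rec X. b.b.b.b.b.0 + b.X + 0 → --b--▸ m0, --b--▸ m1
  m1 = b.b.b.b.0 → --b--▸ m2
  m2 = b.b.b.0 → --b--▸ m3
  m3 = b.b.0 → --b--▸ m4
  m4 = b.0 → --b--▸ m5
  m5 = 0 → deadlocked
Q's transition system — 6 states:
  n0 = rec X. b.b.b.b.b.0 + b.X → --b--▸ n0, --b--▸ n1
  n1 = b.b.b.b.0 → --b--▸ n2
  n2 = b.b.b.0 → --b--▸ n3
  n3 = b.b.0 → --b--▸ n4
  n4 = b.0 → --b--▸ n5
  n5 = 0 → deadlocked
Bisimilarity quotient blocks:
  B0 = {m0, n0}
  B1 = {m1, n1}
  B2 = {m2, n2}
  B3 = {m3, n3}
  B4 = {m4, n4}
  B5 = {m5, n5}
m0 ∈ B0, n0 ∈ B0 → same block

bisimilar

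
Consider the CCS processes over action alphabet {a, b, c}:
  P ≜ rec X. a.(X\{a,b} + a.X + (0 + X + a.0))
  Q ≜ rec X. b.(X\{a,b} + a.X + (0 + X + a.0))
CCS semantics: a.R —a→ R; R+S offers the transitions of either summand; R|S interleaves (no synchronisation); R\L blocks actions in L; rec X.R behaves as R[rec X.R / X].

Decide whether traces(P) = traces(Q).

trace-distinct — witness ⟨a⟩

LTS(P): 3 reachable states
  p0 = rec X. a.(X\{a,b} + a.X + (0 + X + a.0)) | -a-> p1
  p1 = (rec X. a.(X\{a,b} + a.X + (0 + X + a.0)))\{a,b} + a.(rec X. a.(X\{a,b} + a.X + (0 + X + a.0))) + (0 + (rec X. a.(X\{a,b} + a.X + (0 + X + a.0))) + a.0) | -a-> p0, -a-> p1, -a-> p2
  p2 = 0 | (no moves)
LTS(Q): 3 reachable states
  q0 = rec X. b.(X\{a,b} + a.X + (0 + X + a.0)) | -b-> q1
  q1 = (rec X. b.(X\{a,b} + a.X + (0 + X + a.0)))\{a,b} + a.(rec X. b.(X\{a,b} + a.X + (0 + X + a.0))) + (0 + (rec X. b.(X\{a,b} + a.X + (0 + X + a.0))) + a.0) | -a-> q0, -a-> q2, -b-> q1
  q2 = 0 | (no moves)
Executing a from P (initial set {p0}):
  after a @ step 1: {p1}
  — P admits the full trace.
Executing a from Q (initial set {q0}):
  after a @ step 1: ∅  — Q cannot continue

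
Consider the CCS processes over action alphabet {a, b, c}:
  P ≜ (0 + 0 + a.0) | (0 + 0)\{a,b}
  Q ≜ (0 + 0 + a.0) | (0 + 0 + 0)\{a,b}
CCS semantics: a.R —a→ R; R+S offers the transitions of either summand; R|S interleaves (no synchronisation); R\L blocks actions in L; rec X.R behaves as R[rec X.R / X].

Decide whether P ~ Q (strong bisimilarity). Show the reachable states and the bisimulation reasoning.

P's transition system — 2 states:
  p0 = (0 + 0 + a.0) | (0 + 0)\{a,b} has moves -a-> p1
  p1 = 0 | (0 + 0)\{a,b} has moves stopped
Q's transition system — 2 states:
  q0 = (0 + 0 + a.0) | (0 + 0 + 0)\{a,b} has moves -a-> q1
  q1 = 0 | (0 + 0 + 0)\{a,b} has moves stopped
Partition-refinement fixed point:
  B0 = {p0, q0}
  B1 = {p1, q1}
p0 ∈ B0, q0 ∈ B0 → same block

bisimilar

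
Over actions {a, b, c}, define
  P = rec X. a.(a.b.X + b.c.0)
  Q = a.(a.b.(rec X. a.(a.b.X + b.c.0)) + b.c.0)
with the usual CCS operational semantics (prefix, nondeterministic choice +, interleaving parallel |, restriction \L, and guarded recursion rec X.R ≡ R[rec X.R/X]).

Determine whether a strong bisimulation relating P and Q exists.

P ~ Q

LTS(P): 5 reachable states
  m0 = rec X. a.(a.b.X + b.c.0) | —a→ m1
  m1 = a.b.(rec X. a.(a.b.X + b.c.0)) + b.c.0 | —a→ m2, —b→ m3
  m2 = b.(rec X. a.(a.b.X + b.c.0)) | —b→ m0
  m3 = c.0 | —c→ m4
  m4 = 0 | ∅
LTS(Q): 6 reachable states
  n0 = a.(a.b.(rec X. a.(a.b.X + b.c.0)) + b.c.0) | —a→ n1
  n1 = a.b.(rec X. a.(a.b.X + b.c.0)) + b.c.0 | —a→ n2, —b→ n3
  n2 = b.(rec X. a.(a.b.X + b.c.0)) | —b→ n4
  n3 = c.0 | —c→ n5
  n4 = rec X. a.(a.b.X + b.c.0) | —a→ n1
  n5 = 0 | ∅
Bisimilarity quotient blocks:
  B0 = {m0, n0, n4}
  B1 = {m1, n1}
  B2 = {m2, n2}
  B3 = {m3, n3}
  B4 = {m4, n5}
m0 ∈ B0, n0 ∈ B0 → same block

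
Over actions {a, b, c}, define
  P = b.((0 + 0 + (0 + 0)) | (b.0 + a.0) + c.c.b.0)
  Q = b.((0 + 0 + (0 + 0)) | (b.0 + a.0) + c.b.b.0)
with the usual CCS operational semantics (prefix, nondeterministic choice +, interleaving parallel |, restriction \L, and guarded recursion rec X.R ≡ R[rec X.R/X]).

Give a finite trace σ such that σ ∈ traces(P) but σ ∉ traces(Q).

P's transition system — 6 states:
  p0 = b.((0 + 0 + (0 + 0)) | (b.0 + a.0) + c.c.b.0) has moves —b→ p1
  p1 = (0 + 0 + (0 + 0)) | (b.0 + a.0) + c.c.b.0 has moves —a→ p2, —b→ p2, —c→ p3
  p2 = (0 + 0 + (0 + 0)) | 0 has moves (no moves)
  p3 = c.b.0 has moves —c→ p4
  p4 = b.0 has moves —b→ p5
  p5 = 0 has moves (no moves)
Q's transition system — 6 states:
  q0 = b.((0 + 0 + (0 + 0)) | (b.0 + a.0) + c.b.b.0) has moves —b→ q1
  q1 = (0 + 0 + (0 + 0)) | (b.0 + a.0) + c.b.b.0 has moves —a→ q2, —b→ q2, —c→ q3
  q2 = (0 + 0 + (0 + 0)) | 0 has moves (no moves)
  q3 = b.b.0 has moves —b→ q4
  q4 = b.0 has moves —b→ q5
  q5 = 0 has moves (no moves)
Executing bcc from P (initial set {p0}):
  [1] b ⇒ {p1}
  [2] c ⇒ {p3}
  [3] c ⇒ {p4}
  ✓ P
Executing bcc from Q (initial set {q0}):
  [1] b ⇒ {q1}
  [2] c ⇒ {q3}
  [3] c ⇒ no successor for Q

bcc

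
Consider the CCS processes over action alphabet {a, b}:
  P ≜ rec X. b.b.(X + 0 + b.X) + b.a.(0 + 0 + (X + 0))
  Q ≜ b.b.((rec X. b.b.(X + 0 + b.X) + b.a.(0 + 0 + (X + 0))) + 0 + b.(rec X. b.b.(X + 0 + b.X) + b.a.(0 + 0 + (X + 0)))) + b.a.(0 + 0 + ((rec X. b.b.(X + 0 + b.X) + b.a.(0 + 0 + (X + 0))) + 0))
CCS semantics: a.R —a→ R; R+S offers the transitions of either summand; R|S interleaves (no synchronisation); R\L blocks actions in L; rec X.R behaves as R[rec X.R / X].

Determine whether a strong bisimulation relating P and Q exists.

P's transition system — 5 states:
  m0 = rec X. b.b.(X + 0 + b.X) + b.a.(0 + 0 + (X + 0)) :: ··b··> m1, ··b··> m2
  m1 = a.(0 + 0 + ((rec X. b.b.(X + 0 + b.X) + b.a.(0 + 0 + (X + 0))) + 0)) :: ··a··> m3
  m2 = b.((rec X. b.b.(X + 0 + b.X) + b.a.(0 + 0 + (X + 0))) + 0 + b.(rec X. b.b.(X + 0 + b.X) + b.a.(0 + 0 + (X + 0)))) :: ··b··> m4
  m3 = 0 + 0 + ((rec X. b.b.(X + 0 + b.X) + b.a.(0 + 0 + (X + 0))) + 0) :: ··b··> m1, ··b··> m2
  m4 = (rec X. b.b.(X + 0 + b.X) + b.a.(0 + 0 + (X + 0))) + 0 + b.(rec X. b.b.(X + 0 + b.X) + b.a.(0 + 0 + (X + 0))) :: ··b··> m0, ··b··> m1, ··b··> m2
Q's transition system — 6 states:
  n0 = b.b.((rec X. b.b.(X + 0 + b.X) + b.a.(0 + 0 + (X + 0))) + 0 + b.(rec X. b.b.(X + 0 + b.X) + b.a.(0 + 0 + (X + 0)))) + b.a.(0 + 0 + ((rec X. b.b.(X + 0 + b.X) + b.a.(0 + 0 + (X + 0))) + 0)) :: ··b··> n1, ··b··> n2
  n1 = a.(0 + 0 + ((rec X. b.b.(X + 0 + b.X) + b.a.(0 + 0 + (X + 0))) + 0)) :: ··a··> n3
  n2 = b.((rec X. b.b.(X + 0 + b.X) + b.a.(0 + 0 + (X + 0))) + 0 + b.(rec X. b.b.(X + 0 + b.X) + b.a.(0 + 0 + (X + 0)))) :: ··b··> n4
  n3 = 0 + 0 + ((rec X. b.b.(X + 0 + b.X) + b.a.(0 + 0 + (X + 0))) + 0) :: ··b··> n1, ··b··> n2
  n4 = (rec X. b.b.(X + 0 + b.X) + b.a.(0 + 0 + (X + 0))) + 0 + b.(rec X. b.b.(X + 0 + b.X) + b.a.(0 + 0 + (X + 0))) :: ··b··> n1, ··b··> n2, ··b··> n5
  n5 = rec X. b.b.(X + 0 + b.X) + b.a.(0 + 0 + (X + 0)) :: ··b··> n1, ··b··> n2
Bisimilarity quotient blocks:
  B0 = {m0, m3, n0, n3, n5}
  B1 = {m2, n2}
  B2 = {m4, n4}
  B3 = {m1, n1}
m0 ∈ B0, n0 ∈ B0 → same block

P ~ Q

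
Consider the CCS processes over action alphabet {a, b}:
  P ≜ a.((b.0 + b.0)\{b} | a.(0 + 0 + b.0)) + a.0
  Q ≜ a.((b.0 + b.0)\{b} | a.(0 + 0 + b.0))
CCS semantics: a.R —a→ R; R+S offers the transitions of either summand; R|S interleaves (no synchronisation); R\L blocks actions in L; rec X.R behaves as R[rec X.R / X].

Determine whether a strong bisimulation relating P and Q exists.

LTS(P): 5 reachable states
  s0 = a.((b.0 + b.0)\{b} | a.(0 + 0 + b.0)) + a.0 ⊢ ··a··> s1, ··a··> s2
  s1 = (b.0 + b.0)\{b} | a.(0 + 0 + b.0) ⊢ ··a··> s3
  s2 = 0 ⊢ stopped
  s3 = (b.0 + b.0)\{b} | (0 + 0 + b.0) ⊢ ··b··> s4
  s4 = (b.0 + b.0)\{b} | 0 ⊢ stopped
LTS(Q): 4 reachable states
  t0 = a.((b.0 + b.0)\{b} | a.(0 + 0 + b.0)) ⊢ ··a··> t1
  t1 = (b.0 + b.0)\{b} | a.(0 + 0 + b.0) ⊢ ··a··> t2
  t2 = (b.0 + b.0)\{b} | (0 + 0 + b.0) ⊢ ··b··> t3
  t3 = (b.0 + b.0)\{b} | 0 ⊢ stopped
Coarsest stable partition (strong bisimilarity classes):
  B0 = {s0}
  B1 = {s2, s4, t3}
  B2 = {s1, t1}
  B3 = {s3, t2}
  B4 = {t0}
s0 ∈ B0, t0 ∈ B4 → different blocks

P ≁ Q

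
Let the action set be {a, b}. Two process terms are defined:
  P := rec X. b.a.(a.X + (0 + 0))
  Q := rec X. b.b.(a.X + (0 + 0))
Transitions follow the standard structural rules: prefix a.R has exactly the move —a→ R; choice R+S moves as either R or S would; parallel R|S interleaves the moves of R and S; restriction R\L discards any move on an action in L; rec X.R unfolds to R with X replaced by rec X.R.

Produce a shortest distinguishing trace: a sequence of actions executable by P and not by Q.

ba

Reachable graph of P (3 states):
  p0 = rec X. b.a.(a.X + (0 + 0)) ⊢ --b--▸ p1
  p1 = a.(a.(rec X. b.a.(a.X + (0 + 0))) + (0 + 0)) ⊢ --a--▸ p2
  p2 = a.(rec X. b.a.(a.X + (0 + 0))) + (0 + 0) ⊢ --a--▸ p0
Reachable graph of Q (3 states):
  q0 = rec X. b.b.(a.X + (0 + 0)) ⊢ --b--▸ q1
  q1 = b.(a.(rec X. b.b.(a.X + (0 + 0))) + (0 + 0)) ⊢ --b--▸ q2
  q2 = a.(rec X. b.b.(a.X + (0 + 0))) + (0 + 0) ⊢ --a--▸ q0
Run σ = ⟨ba⟩ on P: start {p0}
  [1] b ⇒ {p1}
  [2] a ⇒ {p2}
  ✓ P
Run σ = ⟨ba⟩ on Q: start {q0}
  [1] b ⇒ {q1}
  [2] a ⇒ no successor for Q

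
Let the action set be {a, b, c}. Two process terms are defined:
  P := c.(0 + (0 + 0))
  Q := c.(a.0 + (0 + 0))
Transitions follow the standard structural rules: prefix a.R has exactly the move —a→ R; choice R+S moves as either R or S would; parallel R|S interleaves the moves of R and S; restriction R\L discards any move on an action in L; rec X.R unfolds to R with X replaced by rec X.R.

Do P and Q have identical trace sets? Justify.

Reachable graph of P (2 states):
  m0 = c.(0 + (0 + 0)) has moves =c=> m1
  m1 = 0 + (0 + 0) has moves ·
Reachable graph of Q (3 states):
  n0 = c.(a.0 + (0 + 0)) has moves =c=> n1
  n1 = a.0 + (0 + 0) has moves =a=> n2
  n2 = 0 has moves ·
Trace ⟨ca⟩ through Q, begin at {n0}:
  step 1 (c): {n1}
  step 2 (a): {n2}
  ✓ Q
Trace ⟨ca⟩ through P, begin at {m0}:
  step 1 (c): {m1}
  step 2 (a): ∅  — P cannot continue

traces(P) ≠ traces(Q) — witness ⟨ca⟩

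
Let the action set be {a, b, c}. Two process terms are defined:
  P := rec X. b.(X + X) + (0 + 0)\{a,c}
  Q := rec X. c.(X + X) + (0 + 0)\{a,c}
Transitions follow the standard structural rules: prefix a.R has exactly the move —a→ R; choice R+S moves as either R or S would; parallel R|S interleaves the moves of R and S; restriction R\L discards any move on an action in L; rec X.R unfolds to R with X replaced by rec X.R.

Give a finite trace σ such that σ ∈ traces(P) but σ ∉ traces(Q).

b

P's transition system — 2 states:
  s0 = rec X. b.(X + X) + (0 + 0)\{a,c} | =b=> s1
  s1 = (rec X. b.(X + X) + (0 + 0)\{a,c}) + (rec X. b.(X + X) + (0 + 0)\{a,c}) | =b=> s1
Q's transition system — 2 states:
  t0 = rec X. c.(X + X) + (0 + 0)\{a,c} | =c=> t1
  t1 = (rec X. c.(X + X) + (0 + 0)\{a,c}) + (rec X. c.(X + X) + (0 + 0)\{a,c}) | =c=> t1
Trace ⟨b⟩ through P, begin at {s0}:
  after b @ step 1: {s1}
  ✓ P
Trace ⟨b⟩ through Q, begin at {t0}:
  after b @ step 1: no successor for Q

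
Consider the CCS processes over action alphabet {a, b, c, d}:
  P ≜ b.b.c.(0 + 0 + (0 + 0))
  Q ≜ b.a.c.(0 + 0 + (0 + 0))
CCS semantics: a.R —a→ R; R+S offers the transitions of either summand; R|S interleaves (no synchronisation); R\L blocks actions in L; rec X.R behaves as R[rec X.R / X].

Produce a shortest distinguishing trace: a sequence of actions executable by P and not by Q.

P's transition system — 4 states:
  m0 = b.b.c.(0 + 0 + (0 + 0)) :: -b-> m1
  m1 = b.c.(0 + 0 + (0 + 0)) :: -b-> m2
  m2 = c.(0 + 0 + (0 + 0)) :: -c-> m3
  m3 = 0 + 0 + (0 + 0) :: (no moves)
Q's transition system — 4 states:
  n0 = b.a.c.(0 + 0 + (0 + 0)) :: -b-> n1
  n1 = a.c.(0 + 0 + (0 + 0)) :: -a-> n2
  n2 = c.(0 + 0 + (0 + 0)) :: -c-> n3
  n3 = 0 + 0 + (0 + 0) :: (no moves)
Run σ = ⟨bb⟩ on P: start {m0}
  after b @ step 1: {m1}
  after b @ step 2: {m2}
  ✓ P
Run σ = ⟨bb⟩ on Q: start {n0}
  after b @ step 1: {n1}
  after b @ step 2: no successor for Q

bb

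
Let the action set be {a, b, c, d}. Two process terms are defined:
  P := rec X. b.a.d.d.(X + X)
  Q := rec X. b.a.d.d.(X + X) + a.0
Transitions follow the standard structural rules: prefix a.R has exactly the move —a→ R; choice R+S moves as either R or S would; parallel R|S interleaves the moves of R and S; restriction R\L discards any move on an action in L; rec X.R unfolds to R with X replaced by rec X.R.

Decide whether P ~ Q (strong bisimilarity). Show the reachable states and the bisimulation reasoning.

NO

LTS(P): 5 reachable states
  p0 = rec X. b.a.d.d.(X + X) ⊢ --b--▸ p1
  p1 = a.d.d.((rec X. b.a.d.d.(X + X)) + (rec X. b.a.d.d.(X + X))) ⊢ --a--▸ p2
  p2 = d.d.((rec X. b.a.d.d.(X + X)) + (rec X. b.a.d.d.(X + X))) ⊢ --d--▸ p3
  p3 = d.((rec X. b.a.d.d.(X + X)) + (rec X. b.a.d.d.(X + X))) ⊢ --d--▸ p4
  p4 = (rec X. b.a.d.d.(X + X)) + (rec X. b.a.d.d.(X + X)) ⊢ --b--▸ p1
LTS(Q): 6 reachable states
  q0 = rec X. b.a.d.d.(X + X) + a.0 ⊢ --a--▸ q1, --b--▸ q2
  q1 = 0 ⊢ (no moves)
  q2 = a.d.d.((rec X. b.a.d.d.(X + X) + a.0) + (rec X. b.a.d.d.(X + X) + a.0)) ⊢ --a--▸ q3
  q3 = d.d.((rec X. b.a.d.d.(X + X) + a.0) + (rec X. b.a.d.d.(X + X) + a.0)) ⊢ --d--▸ q4
  q4 = d.((rec X. b.a.d.d.(X + X) + a.0) + (rec X. b.a.d.d.(X + X) + a.0)) ⊢ --d--▸ q5
  q5 = (rec X. b.a.d.d.(X + X) + a.0) + (rec X. b.a.d.d.(X + X) + a.0) ⊢ --a--▸ q1, --b--▸ q2
Partition-refinement fixed point:
  B0 = {p0, p4}
  B1 = {p1}
  B2 = {p2}
  B3 = {p3}
  B4 = {q0, q5}
  B5 = {q1}
  B6 = {q2}
  B7 = {q3}
  B8 = {q4}
p0 ∈ B0, q0 ∈ B4 → different blocks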